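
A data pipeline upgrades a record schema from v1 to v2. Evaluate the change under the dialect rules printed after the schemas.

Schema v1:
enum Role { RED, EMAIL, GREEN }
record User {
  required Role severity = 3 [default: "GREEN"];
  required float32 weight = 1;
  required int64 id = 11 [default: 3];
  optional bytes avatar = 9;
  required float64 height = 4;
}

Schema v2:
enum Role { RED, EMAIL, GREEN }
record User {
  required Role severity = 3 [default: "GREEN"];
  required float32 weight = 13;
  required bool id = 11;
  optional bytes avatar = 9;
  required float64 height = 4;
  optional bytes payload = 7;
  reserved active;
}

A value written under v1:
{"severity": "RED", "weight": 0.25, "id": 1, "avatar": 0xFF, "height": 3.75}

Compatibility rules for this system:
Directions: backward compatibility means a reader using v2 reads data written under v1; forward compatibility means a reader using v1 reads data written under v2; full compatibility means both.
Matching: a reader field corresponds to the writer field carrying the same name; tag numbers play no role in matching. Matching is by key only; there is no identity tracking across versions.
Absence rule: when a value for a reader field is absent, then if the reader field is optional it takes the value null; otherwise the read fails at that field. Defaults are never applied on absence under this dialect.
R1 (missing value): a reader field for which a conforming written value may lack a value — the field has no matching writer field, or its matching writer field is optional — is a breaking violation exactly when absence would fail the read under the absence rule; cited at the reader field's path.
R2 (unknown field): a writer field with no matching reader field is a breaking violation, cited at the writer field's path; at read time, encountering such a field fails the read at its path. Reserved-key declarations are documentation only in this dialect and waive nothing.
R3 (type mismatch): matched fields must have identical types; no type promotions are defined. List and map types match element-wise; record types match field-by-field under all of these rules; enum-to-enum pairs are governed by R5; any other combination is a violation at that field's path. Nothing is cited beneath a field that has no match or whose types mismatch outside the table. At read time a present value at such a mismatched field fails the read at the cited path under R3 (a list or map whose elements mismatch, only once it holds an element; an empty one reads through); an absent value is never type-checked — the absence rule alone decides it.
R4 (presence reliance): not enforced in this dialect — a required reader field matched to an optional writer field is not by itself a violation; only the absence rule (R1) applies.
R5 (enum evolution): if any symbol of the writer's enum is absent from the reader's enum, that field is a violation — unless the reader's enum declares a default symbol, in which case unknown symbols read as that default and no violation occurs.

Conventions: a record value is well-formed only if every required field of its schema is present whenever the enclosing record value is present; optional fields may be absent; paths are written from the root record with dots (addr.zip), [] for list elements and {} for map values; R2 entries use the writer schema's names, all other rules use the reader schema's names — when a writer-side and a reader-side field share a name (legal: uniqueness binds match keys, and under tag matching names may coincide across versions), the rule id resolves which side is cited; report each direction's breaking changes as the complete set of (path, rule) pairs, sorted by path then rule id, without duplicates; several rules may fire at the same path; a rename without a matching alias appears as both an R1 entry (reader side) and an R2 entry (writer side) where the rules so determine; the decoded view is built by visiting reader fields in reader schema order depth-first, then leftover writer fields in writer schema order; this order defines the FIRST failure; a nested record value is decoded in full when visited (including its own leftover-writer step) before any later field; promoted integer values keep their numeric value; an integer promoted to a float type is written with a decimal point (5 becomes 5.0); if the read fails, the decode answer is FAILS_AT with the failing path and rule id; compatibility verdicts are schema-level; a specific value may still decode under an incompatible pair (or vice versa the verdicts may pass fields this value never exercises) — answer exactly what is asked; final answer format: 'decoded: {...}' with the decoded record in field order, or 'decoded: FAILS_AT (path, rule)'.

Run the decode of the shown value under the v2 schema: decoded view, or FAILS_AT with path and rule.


in User below, arrows point writer -> reader
decode (reader v2):
  severity := "RED"
  weight := 0.25
  read fails at id under R3
  => FAILS_AT (id, R3)
ruling out the remaining User differences:
  field weight in record User: tag 1 changed to 13 -> triggers nothing under the printed rules; the User answer is the same either way
  added field payload to record User: optional bytes, tag 7 (in v2 it sits last) -> matters for User compatibility verdicts, not for this value's decode

decoded: FAILS_AT (id, R3)


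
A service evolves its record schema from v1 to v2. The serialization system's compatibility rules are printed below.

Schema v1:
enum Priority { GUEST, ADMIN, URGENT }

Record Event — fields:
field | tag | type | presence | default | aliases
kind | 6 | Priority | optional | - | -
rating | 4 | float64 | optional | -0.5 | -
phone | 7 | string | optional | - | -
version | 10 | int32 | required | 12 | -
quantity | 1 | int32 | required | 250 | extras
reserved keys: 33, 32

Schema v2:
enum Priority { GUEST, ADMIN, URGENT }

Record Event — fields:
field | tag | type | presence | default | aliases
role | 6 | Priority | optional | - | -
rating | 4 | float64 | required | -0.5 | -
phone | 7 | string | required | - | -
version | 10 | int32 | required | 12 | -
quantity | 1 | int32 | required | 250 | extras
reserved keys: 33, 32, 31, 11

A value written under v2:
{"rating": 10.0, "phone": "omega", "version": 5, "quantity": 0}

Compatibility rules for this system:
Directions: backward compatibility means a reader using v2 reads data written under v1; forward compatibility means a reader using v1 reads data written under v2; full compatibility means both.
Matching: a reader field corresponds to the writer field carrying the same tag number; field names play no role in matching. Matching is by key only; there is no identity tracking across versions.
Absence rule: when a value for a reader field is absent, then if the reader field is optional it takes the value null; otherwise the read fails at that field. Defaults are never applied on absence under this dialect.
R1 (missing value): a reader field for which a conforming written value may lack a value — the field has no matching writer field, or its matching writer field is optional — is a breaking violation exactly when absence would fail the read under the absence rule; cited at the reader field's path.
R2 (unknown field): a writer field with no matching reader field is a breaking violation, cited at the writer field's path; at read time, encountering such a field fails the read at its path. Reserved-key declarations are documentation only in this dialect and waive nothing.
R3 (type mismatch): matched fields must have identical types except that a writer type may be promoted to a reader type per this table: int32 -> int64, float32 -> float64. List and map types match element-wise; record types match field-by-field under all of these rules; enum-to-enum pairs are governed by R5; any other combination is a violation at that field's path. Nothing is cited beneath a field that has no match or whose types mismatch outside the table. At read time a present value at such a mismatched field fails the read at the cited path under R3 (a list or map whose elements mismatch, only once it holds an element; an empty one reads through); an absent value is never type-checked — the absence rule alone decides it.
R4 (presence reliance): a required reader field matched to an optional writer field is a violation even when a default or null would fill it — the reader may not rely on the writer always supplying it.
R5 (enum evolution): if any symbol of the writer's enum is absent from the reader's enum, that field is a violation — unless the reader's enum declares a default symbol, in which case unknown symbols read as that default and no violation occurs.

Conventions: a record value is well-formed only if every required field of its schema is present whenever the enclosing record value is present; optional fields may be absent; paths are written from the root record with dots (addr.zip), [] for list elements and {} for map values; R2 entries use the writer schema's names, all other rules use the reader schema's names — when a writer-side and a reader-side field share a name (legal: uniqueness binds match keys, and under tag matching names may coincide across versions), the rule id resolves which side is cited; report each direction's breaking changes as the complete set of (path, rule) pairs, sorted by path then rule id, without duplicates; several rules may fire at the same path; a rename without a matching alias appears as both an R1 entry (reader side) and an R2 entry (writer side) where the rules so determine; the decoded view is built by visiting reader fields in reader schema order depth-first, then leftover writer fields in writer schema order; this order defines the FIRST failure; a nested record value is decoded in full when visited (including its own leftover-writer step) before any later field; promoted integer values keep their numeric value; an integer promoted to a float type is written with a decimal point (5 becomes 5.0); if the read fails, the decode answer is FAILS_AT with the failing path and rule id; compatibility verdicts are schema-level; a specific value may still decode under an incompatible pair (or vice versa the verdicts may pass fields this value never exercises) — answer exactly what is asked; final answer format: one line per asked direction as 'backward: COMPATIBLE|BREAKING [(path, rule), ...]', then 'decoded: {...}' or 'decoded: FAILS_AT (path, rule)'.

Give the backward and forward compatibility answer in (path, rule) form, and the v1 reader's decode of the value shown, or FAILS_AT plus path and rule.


backward: BREAKING [(phone, R1), (phone, R4), (rating, R1), (rating, R4)]; forward: COMPATIBLE []; decoded: {"kind": null, "rating": 10.0, "phone": "omega", "version": 5, "quantity": 0}

arrows below run writer -> reader for Event
backward pass over Event, reader schema v2, writer schema v1:
  role: Priority -> Priority, writer optional; from kind
  rating: float64 -> float64, writer optional; from rating
  phone: string -> string, writer optional; from phone
  version: int32 -> int32, writer required; from version
  quantity: int32 -> int32, writer required; from quantity
  violation R1 at phone
  violation R4 at phone
  violation R1 at rating
  violation R4 at rating
  => 4 violation(s): backward is BREAKING for Event
forward pass over Event, reader schema v1, writer schema v2:
  kind: Priority -> Priority, writer optional; from role
  rating: float64 -> float64, writer required; from rating
  phone: string -> string, writer required; from phone
  version: int32 -> int32, writer required; from version
  quantity: int32 -> int32, writer required; from quantity
  => forward verdict for Event: COMPATIBLE, no violations
decode walk for Event under reader schema v1:
  kind := null (absent, optional -> null)
  rating := 10.0
  phone := "omega"
  version := 5
  quantity := 0
  => decoded: {"kind": null, "rating": 10.0, "phone": "omega", "version": 5, "quantity": 0}


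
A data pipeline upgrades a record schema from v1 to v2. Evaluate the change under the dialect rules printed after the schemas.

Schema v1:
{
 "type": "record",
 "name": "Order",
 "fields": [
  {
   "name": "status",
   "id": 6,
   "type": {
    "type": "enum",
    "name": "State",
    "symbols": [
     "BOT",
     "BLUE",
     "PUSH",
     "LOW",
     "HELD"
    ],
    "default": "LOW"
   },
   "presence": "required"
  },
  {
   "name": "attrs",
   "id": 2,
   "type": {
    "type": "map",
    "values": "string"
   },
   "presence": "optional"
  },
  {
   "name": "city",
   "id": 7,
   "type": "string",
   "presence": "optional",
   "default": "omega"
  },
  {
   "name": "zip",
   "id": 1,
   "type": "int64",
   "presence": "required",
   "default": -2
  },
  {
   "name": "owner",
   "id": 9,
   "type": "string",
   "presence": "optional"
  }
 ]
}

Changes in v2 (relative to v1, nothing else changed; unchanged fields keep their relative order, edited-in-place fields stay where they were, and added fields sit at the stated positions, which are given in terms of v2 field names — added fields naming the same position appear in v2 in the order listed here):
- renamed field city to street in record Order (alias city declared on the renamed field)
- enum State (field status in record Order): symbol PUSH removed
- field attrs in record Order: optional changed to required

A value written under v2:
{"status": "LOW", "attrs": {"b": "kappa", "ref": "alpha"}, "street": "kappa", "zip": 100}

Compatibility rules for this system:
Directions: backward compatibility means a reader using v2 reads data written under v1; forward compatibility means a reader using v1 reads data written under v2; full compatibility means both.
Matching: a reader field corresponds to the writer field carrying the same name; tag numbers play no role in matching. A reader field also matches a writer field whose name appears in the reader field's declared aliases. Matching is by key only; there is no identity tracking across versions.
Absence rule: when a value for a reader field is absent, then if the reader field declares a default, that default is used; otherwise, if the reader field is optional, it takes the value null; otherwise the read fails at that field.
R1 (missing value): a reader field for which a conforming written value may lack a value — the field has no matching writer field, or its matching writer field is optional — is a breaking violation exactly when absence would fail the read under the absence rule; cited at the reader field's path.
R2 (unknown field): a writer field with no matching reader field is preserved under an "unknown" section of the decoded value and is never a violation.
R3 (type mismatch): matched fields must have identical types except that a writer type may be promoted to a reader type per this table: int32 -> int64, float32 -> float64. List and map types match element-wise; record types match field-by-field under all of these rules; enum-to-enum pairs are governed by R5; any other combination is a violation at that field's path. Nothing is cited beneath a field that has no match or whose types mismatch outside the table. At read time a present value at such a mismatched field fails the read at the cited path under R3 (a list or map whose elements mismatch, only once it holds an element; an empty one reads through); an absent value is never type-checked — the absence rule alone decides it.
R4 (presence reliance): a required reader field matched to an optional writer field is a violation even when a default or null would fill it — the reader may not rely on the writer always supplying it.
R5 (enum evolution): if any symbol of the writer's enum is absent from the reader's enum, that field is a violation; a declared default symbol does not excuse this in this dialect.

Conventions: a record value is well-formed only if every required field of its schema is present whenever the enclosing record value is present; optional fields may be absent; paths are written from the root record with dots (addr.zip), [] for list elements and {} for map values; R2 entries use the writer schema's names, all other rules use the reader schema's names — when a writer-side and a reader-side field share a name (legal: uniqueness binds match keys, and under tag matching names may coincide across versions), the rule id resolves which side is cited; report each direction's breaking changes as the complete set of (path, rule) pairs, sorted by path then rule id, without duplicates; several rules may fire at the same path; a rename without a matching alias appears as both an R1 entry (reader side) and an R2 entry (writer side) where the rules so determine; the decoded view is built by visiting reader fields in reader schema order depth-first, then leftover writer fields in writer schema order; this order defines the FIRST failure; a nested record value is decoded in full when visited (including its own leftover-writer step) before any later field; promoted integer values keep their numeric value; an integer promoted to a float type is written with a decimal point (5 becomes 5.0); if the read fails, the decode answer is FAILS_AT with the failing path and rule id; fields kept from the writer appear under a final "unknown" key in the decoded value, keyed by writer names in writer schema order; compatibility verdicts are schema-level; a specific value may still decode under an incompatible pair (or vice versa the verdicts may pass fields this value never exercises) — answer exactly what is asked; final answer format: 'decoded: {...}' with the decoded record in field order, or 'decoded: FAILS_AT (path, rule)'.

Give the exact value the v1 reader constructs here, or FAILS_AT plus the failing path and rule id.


decoded: {"status": "LOW", "attrs": {"b": "kappa", "ref": "alpha"}, "city": "omega", "zip": 100, "owner": null, "unknown": {"street": "kappa"}}

in Order below, arrows point writer -> reader
decoding the Order value with the v1 reader:
  status := "LOW"
  attrs := {"b": "kappa", "ref": "alpha"}
  city := "omega" (no value, default fills)
  zip := 100
  owner := null (not supplied -> null)
  writer street: kept under "unknown"
  => decoded: {"status": "LOW", "attrs": {"b": "kappa", "ref": "alpha"}, "city": "omega", "zip": 100, "owner": null, "unknown": {"street": "kappa"}}
the other Order changes do not affect what is asked:
  enum State (field status in record Order): symbol PUSH removed -> schema-level compatibility only; this Order value's decode is unchanged
  field attrs in record Order: optional changed to required -> schema-level compatibility only; this Order value's decode is unchanged


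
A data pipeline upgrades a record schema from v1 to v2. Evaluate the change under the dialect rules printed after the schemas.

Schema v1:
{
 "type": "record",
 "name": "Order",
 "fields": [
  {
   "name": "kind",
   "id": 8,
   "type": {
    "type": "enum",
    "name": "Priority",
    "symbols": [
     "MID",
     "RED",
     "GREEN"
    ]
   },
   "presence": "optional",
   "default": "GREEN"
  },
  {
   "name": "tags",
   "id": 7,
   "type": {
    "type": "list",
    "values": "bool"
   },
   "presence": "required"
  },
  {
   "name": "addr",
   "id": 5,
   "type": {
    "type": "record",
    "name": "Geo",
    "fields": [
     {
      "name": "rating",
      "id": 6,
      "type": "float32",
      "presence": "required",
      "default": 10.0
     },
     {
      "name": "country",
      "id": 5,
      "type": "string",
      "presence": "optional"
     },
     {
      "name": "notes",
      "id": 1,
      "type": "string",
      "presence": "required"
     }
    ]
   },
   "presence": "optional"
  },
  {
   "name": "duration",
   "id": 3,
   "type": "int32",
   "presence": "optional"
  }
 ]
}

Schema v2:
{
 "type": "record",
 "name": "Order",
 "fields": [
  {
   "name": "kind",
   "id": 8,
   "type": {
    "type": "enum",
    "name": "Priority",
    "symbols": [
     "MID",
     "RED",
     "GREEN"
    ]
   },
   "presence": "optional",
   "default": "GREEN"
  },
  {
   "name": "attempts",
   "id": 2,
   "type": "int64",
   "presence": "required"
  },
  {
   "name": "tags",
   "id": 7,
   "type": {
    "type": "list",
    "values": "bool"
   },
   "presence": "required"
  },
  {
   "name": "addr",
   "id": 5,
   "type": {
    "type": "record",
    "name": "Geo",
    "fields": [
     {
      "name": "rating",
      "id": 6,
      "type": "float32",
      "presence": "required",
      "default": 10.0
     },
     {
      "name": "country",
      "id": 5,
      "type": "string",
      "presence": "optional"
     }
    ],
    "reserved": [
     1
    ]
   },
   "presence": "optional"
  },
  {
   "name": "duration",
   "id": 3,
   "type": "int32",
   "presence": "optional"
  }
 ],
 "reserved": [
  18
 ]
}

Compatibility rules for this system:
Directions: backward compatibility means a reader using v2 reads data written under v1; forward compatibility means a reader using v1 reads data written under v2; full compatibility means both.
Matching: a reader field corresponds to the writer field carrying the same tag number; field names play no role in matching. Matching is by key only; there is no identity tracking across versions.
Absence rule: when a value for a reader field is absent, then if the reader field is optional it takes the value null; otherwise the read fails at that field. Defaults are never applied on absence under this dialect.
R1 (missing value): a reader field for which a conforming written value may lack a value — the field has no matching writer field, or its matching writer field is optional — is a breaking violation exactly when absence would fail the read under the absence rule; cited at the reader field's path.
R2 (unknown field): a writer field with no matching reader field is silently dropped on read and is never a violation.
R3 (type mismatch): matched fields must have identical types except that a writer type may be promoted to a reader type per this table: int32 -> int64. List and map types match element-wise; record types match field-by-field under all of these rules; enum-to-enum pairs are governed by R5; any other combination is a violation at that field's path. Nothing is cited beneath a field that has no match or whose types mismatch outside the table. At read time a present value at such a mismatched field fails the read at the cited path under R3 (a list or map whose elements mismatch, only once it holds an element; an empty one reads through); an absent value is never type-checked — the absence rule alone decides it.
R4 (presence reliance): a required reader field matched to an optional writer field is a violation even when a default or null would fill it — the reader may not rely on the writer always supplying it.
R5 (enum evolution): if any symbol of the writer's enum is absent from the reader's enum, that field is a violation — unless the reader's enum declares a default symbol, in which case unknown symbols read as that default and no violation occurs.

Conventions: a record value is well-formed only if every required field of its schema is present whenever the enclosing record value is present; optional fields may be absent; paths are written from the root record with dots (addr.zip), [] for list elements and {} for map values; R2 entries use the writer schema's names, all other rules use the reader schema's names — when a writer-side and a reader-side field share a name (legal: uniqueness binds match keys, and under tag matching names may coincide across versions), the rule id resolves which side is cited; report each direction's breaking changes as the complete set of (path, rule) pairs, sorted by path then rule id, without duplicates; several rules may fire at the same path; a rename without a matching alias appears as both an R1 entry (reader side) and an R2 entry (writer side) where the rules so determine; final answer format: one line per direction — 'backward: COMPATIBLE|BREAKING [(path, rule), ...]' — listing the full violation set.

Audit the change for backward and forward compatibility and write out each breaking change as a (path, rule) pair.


backward: BREAKING [(attempts, R1)]; forward: BREAKING [(addr.notes, R1)]

the writer's type comes first in each Order pair
backward analysis of Order with v2 as reader and v1 as writer:
  kind: paired with writer kind (Priority -> Priority; writer optional)
  attempts has no writer counterpart
  tags: paired with writer tags (list<bool> -> list<bool>; writer required)
  addr: paired with writer addr (Geo -> Geo; writer optional)
  duration: paired with writer duration (int32 -> int32; writer optional)
  addr.rating: paired with writer addr.rating (float32 -> float32; writer required)
  addr.country: paired with writer addr.country (string -> string; writer optional)
  writer addr.notes: unknown to reader
  rule R1 violated at attempts
  backward on Order therefore BREAKING (1)
forward analysis of Order with v1 as reader and v2 as writer:
  kind: paired with writer kind (Priority -> Priority; writer optional)
  tags: paired with writer tags (list<bool> -> list<bool>; writer required)
  addr: paired with writer addr (Geo -> Geo; writer optional)
  duration: paired with writer duration (int32 -> int32; writer optional)
  writer attempts: unknown to reader
  addr.rating: paired with writer addr.rating (float32 -> float32; writer required)
  addr.country: paired with writer addr.country (string -> string; writer optional)
  addr.notes has no writer counterpart
  rule R1 violated at addr.notes
  forward on Order therefore BREAKING (1)


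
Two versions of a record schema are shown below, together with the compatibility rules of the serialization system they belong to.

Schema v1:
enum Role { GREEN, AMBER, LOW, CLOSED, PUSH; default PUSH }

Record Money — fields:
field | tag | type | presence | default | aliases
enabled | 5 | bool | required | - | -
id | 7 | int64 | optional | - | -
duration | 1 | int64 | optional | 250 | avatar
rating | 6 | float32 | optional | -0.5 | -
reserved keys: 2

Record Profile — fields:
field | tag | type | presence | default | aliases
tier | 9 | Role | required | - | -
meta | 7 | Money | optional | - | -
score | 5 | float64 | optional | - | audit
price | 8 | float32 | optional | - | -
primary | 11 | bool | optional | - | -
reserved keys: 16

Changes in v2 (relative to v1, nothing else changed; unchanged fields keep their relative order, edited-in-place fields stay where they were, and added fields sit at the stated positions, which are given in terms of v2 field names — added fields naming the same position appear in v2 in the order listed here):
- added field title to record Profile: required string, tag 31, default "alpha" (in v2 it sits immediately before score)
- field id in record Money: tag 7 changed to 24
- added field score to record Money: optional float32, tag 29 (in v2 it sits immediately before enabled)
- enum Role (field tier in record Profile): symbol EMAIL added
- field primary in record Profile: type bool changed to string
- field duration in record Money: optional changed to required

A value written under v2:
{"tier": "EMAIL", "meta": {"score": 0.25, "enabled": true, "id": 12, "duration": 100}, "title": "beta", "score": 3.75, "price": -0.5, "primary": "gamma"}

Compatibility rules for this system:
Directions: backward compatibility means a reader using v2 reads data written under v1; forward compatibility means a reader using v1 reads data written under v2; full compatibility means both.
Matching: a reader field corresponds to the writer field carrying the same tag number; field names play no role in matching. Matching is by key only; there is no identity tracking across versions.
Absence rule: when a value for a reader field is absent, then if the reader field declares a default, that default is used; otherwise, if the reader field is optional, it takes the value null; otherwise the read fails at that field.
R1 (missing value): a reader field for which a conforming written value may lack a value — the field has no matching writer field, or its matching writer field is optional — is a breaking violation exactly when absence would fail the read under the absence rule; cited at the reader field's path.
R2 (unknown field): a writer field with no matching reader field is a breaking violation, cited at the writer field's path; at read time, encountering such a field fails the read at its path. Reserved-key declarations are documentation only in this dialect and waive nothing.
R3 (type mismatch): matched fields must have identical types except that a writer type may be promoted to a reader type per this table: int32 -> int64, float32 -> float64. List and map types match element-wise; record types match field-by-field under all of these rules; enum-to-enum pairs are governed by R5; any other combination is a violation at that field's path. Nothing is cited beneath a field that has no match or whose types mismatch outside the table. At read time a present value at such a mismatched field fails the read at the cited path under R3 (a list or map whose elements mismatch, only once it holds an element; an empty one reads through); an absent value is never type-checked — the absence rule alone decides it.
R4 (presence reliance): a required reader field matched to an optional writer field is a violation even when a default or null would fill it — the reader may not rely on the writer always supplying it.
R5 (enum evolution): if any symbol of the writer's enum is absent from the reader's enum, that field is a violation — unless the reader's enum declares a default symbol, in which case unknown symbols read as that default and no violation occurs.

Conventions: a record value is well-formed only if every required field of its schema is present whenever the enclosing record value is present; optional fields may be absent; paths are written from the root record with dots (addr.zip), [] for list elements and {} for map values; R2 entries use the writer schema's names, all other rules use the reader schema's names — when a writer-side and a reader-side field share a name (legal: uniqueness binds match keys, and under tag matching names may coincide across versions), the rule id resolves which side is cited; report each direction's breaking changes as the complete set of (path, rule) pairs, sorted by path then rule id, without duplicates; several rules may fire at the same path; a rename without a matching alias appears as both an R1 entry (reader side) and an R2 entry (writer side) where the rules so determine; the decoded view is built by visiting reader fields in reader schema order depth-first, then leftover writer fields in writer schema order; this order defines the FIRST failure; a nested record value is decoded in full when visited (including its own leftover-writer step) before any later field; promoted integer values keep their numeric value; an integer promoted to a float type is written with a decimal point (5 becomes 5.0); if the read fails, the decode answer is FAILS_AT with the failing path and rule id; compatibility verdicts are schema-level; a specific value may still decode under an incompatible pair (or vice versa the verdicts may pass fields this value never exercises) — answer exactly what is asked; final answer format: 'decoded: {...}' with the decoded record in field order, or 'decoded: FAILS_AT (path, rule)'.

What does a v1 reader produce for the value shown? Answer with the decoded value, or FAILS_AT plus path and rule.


in Profile below, arrows point writer -> reader
decoding the Profile value with the v1 reader:
  tier := "PUSH" (symbol EMAIL -> reader default)
  meta.enabled := true
  meta.id := null (absent, optional -> null)
  meta.duration := 100
  meta.rating := -0.5 (absent -> default)
  read fails at meta.score under R2 (unknown field)
  => FAILS_AT (meta.score, R2)
the rest of the Profile diff is inert for this question:
  field id in record Money: tag 7 changed to 24 -> changes Profile's schema-level verdicts only — the decode of this value is the same
  added field title to record Profile: required string, tag 31, default "alpha" (in v2 it sits immediately before score) -> changes Profile's schema-level verdicts only — the decode of this value is the same
  enum Role (field tier in record Profile): symbol EMAIL added -> inert under this dialect — no rule fires on Profile and the result does not move
  field primary in record Profile: type bool changed to string -> changes Profile's schema-level verdicts only — the decode of this value is the same
  field duration in record Money: optional changed to required -> changes Profile's schema-level verdicts only — the decode of this value is the same

decoded: FAILS_AT (meta.score, R2)


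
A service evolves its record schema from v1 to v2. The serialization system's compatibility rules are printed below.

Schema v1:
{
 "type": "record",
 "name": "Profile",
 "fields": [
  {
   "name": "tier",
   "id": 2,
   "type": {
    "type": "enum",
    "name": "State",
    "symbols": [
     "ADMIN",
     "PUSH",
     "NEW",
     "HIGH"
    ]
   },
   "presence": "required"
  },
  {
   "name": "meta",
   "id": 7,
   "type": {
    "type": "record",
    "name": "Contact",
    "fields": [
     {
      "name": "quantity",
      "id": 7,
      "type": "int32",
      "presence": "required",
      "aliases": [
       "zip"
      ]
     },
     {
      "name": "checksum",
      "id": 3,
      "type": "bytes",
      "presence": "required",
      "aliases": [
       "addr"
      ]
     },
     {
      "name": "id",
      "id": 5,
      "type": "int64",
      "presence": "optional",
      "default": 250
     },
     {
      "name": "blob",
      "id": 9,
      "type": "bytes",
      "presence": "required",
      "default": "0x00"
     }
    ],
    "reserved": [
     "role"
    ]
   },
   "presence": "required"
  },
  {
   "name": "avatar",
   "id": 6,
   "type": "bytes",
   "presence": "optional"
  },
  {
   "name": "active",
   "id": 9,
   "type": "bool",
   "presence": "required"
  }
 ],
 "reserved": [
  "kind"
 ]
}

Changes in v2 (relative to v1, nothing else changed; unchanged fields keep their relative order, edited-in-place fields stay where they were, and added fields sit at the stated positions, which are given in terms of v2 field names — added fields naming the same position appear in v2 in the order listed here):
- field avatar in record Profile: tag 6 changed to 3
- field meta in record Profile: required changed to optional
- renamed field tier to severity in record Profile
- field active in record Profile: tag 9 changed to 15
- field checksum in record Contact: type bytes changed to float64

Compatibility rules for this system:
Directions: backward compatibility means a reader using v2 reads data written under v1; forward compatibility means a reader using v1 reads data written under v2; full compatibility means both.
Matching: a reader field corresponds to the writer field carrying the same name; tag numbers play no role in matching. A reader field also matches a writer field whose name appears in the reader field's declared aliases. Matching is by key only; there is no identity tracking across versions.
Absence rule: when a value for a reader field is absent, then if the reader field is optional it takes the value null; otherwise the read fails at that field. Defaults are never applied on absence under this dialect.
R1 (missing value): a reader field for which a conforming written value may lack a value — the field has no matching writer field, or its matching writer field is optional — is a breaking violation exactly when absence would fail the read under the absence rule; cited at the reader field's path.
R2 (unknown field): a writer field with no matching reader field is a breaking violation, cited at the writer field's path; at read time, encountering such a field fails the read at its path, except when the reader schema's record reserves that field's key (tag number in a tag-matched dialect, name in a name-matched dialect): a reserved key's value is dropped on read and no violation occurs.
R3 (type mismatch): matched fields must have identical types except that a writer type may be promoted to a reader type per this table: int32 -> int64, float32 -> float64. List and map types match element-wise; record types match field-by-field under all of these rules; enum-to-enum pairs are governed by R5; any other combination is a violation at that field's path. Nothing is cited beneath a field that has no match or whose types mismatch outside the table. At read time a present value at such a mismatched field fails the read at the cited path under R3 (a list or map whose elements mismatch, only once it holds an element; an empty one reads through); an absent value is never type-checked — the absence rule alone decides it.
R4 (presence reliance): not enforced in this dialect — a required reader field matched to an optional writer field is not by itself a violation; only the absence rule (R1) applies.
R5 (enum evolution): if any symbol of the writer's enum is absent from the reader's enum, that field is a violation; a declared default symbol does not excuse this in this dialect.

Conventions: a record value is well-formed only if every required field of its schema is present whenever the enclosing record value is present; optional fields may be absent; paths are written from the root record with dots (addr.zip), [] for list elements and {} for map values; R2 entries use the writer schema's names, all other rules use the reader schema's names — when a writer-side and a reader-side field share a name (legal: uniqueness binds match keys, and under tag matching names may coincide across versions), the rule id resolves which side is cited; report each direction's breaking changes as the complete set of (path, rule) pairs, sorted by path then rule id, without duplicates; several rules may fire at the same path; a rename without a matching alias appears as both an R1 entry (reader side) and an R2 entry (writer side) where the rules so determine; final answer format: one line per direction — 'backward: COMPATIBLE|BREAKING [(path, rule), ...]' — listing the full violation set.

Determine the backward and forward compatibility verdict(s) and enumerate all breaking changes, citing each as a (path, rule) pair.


backward: BREAKING [(meta.checksum, R3), (severity, R1), (tier, R2)]; forward: BREAKING [(meta, R1), (meta.checksum, R3), (severity, R2), (tier, R1)]

each type pair in Profile: writer, then reader
backward on Profile — v2 reading data written by v1:
  no writer field matches reader severity
  meta: Contact -> Contact, writer required; from meta
  avatar: bytes -> bytes, writer optional; from avatar
  active: bool -> bool, writer required; from active
  writer field tier has no reader counterpart
  meta.quantity: int32 -> int32, writer required; from meta.quantity
  meta.checksum: bytes -> float64, writer required; from meta.checksum
  meta.id: int64 -> int64, writer optional; from meta.id
  meta.blob: bytes -> bytes, writer required; from meta.blob
  rule R3 violated at meta.checksum
  rule R1 violated at severity
  rule R2 violated at tier
  => 3 violation(s): backward is BREAKING for Profile
forward on Profile — v1 reading data written by v2:
  no writer field matches reader tier
  meta: Contact -> Contact, writer optional; from meta
  avatar: bytes -> bytes, writer optional; from avatar
  active: bool -> bool, writer required; from active
  writer field severity has no reader counterpart
  meta.quantity: int32 -> int32, writer required; from meta.quantity
  meta.checksum: float64 -> bytes, writer required; from meta.checksum
  meta.id: int64 -> int64, writer optional; from meta.id
  meta.blob: bytes -> bytes, writer required; from meta.blob
  rule R1 violated at meta
  rule R3 violated at meta.checksum
  rule R2 violated at severity
  rule R1 violated at tier
  => 4 violation(s): forward is BREAKING for Profile


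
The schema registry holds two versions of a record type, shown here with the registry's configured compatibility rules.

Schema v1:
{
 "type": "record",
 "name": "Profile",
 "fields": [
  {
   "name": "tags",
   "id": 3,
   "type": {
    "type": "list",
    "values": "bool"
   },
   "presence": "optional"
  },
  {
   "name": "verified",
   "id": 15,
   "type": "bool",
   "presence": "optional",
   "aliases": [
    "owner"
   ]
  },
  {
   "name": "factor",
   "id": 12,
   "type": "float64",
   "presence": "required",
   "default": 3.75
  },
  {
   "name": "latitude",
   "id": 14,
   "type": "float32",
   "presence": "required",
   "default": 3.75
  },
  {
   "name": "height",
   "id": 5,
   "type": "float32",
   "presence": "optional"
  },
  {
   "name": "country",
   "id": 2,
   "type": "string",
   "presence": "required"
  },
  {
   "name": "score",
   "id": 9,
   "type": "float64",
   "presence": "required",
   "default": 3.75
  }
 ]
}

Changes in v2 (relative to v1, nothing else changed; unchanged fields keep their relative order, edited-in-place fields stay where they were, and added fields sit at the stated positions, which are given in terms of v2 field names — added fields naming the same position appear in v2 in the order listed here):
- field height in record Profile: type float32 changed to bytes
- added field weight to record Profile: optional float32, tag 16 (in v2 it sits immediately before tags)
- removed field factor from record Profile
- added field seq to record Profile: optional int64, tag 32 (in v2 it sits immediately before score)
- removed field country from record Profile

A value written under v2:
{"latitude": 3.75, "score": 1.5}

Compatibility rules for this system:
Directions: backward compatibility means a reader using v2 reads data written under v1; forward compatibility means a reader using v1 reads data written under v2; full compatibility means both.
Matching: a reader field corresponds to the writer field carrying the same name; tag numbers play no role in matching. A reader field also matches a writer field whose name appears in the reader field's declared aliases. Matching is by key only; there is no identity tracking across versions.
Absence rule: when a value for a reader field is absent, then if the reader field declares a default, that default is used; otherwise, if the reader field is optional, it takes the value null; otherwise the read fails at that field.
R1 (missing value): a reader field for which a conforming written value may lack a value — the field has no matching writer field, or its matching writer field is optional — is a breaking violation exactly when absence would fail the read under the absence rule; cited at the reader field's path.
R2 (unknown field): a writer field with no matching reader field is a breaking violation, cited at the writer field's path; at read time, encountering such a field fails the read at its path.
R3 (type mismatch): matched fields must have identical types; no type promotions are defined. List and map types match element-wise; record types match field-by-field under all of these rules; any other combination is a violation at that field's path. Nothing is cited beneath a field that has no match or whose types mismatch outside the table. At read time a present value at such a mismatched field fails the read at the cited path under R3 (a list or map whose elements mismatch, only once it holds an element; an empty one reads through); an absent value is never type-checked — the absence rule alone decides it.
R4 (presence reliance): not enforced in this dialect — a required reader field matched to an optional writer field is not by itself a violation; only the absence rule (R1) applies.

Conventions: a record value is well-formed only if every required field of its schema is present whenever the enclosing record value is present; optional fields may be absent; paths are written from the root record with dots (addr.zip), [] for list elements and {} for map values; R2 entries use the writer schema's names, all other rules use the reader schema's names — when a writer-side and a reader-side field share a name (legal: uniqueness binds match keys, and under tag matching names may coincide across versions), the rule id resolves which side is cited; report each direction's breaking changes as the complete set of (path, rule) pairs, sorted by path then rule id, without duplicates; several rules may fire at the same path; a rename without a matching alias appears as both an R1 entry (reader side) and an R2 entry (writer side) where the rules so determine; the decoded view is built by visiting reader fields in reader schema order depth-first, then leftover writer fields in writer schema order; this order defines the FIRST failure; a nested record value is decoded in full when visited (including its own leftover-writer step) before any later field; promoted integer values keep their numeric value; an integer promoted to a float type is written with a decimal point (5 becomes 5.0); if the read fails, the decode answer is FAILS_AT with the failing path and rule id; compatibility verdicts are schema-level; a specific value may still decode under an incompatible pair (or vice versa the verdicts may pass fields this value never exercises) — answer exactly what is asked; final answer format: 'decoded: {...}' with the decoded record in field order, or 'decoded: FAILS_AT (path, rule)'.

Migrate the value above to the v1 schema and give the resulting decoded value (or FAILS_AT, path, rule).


decoded: FAILS_AT (country, R1)

each type pair in Profile: writer, then reader
decode (reader v1):
  tags := null (absent, optional -> null)
  verified := null (absent, optional -> null)
  factor := 3.75 (absent -> default)
  latitude := 3.75
  height := null (absent, optional -> null)
  read fails at country under R1 (no fill)
  => FAILS_AT (country, R1)
remaining Profile differences; none change what is asked:
  field height in record Profile: type float32 changed to bytes -> a verdict-level change on Profile — the shown value reads the same
  added field seq to record Profile: optional int64, tag 32 (in v2 it sits immediately before score) -> a verdict-level change on Profile — the shown value reads the same
  removed field factor from record Profile -> a verdict-level change on Profile — the shown value reads the same
  added field weight to record Profile: optional float32, tag 16 (in v2 it sits immediately before tags) -> a verdict-level change on Profile — the shown value reads the same
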